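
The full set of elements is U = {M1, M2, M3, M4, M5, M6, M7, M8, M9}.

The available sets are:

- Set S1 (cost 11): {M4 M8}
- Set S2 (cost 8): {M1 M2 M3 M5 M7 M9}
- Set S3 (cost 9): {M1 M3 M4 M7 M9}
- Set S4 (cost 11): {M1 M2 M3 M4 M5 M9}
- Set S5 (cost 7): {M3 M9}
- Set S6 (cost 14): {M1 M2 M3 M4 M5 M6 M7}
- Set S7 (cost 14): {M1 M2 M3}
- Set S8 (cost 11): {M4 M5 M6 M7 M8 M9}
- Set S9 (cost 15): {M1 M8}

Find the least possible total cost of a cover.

S2, S8 together cover every element (S2 ∪ S8 = {M1, M2, M3, M4, M5, M6, M7, M8, M9}); total cost 8 + 11 = 19.
No covering selection has total cost below 19.

19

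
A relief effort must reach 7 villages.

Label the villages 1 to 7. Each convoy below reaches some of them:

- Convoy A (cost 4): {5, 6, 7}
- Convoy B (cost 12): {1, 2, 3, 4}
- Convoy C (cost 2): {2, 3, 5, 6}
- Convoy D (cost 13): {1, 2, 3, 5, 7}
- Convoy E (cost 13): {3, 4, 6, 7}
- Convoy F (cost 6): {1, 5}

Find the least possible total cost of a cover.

16

A, B together cover every village (A ∪ B = {1, 2, 3, 4, 5, 6, 7}); total cost 4 + 12 = 16.
The greedy pick C, A, B costs 18; no covering selection beats 16.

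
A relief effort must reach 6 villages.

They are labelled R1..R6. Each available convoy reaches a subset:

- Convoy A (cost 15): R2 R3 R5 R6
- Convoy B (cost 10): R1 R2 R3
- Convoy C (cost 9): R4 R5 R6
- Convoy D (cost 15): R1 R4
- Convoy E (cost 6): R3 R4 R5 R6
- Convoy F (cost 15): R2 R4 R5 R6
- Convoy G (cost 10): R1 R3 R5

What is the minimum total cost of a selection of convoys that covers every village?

B, E together cover every village (B ∪ E = {R1, R2, R3, R4, R5, R6}); total cost 10 + 6 = 16.
No covering selection has total cost below 16.

16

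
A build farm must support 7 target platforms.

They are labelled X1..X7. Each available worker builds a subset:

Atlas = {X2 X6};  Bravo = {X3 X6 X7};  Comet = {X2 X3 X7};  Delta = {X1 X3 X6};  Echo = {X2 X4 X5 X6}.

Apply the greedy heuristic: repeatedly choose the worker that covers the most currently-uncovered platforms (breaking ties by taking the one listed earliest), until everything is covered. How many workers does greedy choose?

Greedy: pick Echo (covers 4 new) → pick Bravo (covers 2 new) → pick Delta (covers 1 new). Total picks: 3.

3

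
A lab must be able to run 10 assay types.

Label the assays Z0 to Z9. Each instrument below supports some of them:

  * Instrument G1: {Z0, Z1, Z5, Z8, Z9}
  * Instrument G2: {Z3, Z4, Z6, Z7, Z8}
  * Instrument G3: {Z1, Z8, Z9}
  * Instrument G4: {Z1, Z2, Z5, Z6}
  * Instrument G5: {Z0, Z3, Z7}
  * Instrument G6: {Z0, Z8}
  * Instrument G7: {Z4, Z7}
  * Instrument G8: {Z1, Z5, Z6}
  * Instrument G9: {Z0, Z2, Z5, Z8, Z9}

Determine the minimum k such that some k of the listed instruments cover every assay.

3

G2 and G3 and G9 together: G2 ∪ G3 ∪ G9 = {Z0, Z1, Z2, Z3, Z4, Z5, Z6, Z7, Z8, Z9} — every assay is covered.
No 2 of the 9 instruments cover everything (all 36 combinations miss at least one assay), so 3 is optimal.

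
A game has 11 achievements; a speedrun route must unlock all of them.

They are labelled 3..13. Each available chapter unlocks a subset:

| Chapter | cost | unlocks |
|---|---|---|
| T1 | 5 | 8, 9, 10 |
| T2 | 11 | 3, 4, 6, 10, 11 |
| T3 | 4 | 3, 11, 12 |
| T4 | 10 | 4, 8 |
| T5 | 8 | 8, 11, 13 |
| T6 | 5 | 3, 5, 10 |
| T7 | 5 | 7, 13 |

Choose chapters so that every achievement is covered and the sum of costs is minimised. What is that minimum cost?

T1, T2, T3, T6, T7 together cover every achievement (T1 ∪ T2 ∪ T3 ∪ T6 ∪ T7 = {3, 4, 5, 6, 7, 8, 9, 10, 11, 12, 13}); total cost 5 + 11 + 4 + 5 + 5 = 30.
No covering selection has total cost below 30.

30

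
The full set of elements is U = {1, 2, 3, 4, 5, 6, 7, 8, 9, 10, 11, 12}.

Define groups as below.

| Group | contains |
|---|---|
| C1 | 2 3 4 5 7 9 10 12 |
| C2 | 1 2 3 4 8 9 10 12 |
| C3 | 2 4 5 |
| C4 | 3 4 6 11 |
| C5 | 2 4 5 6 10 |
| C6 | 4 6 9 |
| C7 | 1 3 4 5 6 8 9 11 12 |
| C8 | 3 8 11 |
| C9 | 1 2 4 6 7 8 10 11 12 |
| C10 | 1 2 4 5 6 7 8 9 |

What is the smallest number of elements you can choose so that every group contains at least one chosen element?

2

Take H = {4, 8}. Each listed group contains at least one of these, so H is a hitting set of size 2.
The groups C3, C8 are pairwise disjoint, so any hitting set needs a separate element for each — at least 2. Hence 2 is optimal.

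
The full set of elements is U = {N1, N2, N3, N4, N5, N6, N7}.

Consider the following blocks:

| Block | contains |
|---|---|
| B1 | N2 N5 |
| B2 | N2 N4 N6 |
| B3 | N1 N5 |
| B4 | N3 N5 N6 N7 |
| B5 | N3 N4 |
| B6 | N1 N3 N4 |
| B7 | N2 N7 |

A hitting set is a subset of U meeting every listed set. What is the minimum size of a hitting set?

Take H = {N4, N5, N7}. Each listed block contains at least one of these, so H is a hitting set of size 3.
The blocks B3, B5, B7 are pairwise disjoint, so any hitting set needs a separate element for each — at least 3. Hence 3 is optimal.

3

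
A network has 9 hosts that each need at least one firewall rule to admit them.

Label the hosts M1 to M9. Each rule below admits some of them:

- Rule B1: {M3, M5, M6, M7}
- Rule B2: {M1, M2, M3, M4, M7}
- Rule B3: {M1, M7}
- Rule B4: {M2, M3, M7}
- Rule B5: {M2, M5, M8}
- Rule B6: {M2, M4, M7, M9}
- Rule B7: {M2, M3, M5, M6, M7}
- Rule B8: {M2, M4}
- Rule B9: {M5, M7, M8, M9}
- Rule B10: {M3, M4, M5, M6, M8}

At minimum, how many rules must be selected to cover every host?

B1 and B2 and B9 together: B1 ∪ B2 ∪ B9 = {M1, M2, M3, M4, M5, M6, M7, M8, M9} — every host is covered.
No 2 of the 10 rules cover everything (all 45 combinations miss at least one host), so 3 is optimal.

3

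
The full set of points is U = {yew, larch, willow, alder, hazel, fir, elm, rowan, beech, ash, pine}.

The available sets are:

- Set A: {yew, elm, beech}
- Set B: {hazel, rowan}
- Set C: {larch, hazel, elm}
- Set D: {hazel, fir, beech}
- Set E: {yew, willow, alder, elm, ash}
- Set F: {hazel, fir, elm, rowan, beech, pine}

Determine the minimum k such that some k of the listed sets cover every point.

3

Take {C, E, F}. Their union is {yew, larch, willow, alder, hazel, fir, elm, rowan, beech, ash, pine}, which is all 11 points.
Only C contains larch, so C is forced; the remaining 8 points need at least 2 more sets (each remaining set adds at most 4) — so at least 3 sets are needed, and 3 is optimal.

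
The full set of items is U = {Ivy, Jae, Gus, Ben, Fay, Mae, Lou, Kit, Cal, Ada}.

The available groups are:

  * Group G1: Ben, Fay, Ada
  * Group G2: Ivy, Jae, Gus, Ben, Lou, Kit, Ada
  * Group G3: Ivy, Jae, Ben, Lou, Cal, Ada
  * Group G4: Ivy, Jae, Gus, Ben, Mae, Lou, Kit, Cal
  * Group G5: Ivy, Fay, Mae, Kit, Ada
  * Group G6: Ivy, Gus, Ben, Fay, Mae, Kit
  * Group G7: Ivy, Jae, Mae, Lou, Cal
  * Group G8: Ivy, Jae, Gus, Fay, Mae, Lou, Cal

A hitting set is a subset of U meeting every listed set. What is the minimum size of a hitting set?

2

Take H = {Ivy, Fay}. Each listed group contains at least one of these, so H is a hitting set of size 2.
The groups G1, G7 are pairwise disjoint, so any hitting set needs a separate item for each — at least 2. Hence 2 is optimal.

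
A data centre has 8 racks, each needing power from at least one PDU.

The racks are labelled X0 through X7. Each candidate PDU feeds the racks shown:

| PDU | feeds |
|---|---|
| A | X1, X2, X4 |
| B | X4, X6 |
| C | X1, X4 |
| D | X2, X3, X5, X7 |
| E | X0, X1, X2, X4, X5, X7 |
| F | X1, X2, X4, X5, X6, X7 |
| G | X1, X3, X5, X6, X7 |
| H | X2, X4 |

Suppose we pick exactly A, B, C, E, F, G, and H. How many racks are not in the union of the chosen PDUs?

0

Union of A, B, C, E, F, G, H = {X0, X1, X2, X3, X4, X5, X6, X7} — that's every rack, so 0 are uncovered.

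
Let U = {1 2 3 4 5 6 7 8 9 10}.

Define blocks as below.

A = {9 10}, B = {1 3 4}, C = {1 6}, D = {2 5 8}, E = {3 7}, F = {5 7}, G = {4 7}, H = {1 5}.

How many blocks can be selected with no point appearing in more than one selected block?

4

A, C, D, E are pairwise disjoint (A={9,10}; C={1,6}; D={2,5,8}; E={3,7}).
Every remaining block overlaps one of these, and no 5 of the listed blocks are pairwise disjoint, so 4 is the maximum.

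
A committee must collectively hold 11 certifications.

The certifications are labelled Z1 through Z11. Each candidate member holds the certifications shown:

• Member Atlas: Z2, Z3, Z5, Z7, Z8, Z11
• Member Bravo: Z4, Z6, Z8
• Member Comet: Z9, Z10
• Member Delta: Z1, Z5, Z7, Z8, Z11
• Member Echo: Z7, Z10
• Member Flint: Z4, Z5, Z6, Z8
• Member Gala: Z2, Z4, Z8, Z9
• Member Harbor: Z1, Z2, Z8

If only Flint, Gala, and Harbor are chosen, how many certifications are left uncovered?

4

Union of Flint, Gala, Harbor = {Z1, Z2, Z4, Z5, Z6, Z8, Z9}.
Not covered: Z3, Z7, Z10, Z11 — 4 certifications.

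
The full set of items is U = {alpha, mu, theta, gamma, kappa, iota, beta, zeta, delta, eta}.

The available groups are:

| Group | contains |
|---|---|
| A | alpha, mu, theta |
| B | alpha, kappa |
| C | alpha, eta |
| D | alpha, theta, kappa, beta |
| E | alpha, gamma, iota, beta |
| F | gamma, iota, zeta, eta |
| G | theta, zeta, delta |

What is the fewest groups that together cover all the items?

4

A and D and F and G together: A ∪ D ∪ F ∪ G = {alpha, mu, theta, gamma, kappa, iota, beta, zeta, delta, eta} — every item is covered.
No 3 of the 7 groups cover everything (all 35 combinations miss at least one item), so 4 is optimal.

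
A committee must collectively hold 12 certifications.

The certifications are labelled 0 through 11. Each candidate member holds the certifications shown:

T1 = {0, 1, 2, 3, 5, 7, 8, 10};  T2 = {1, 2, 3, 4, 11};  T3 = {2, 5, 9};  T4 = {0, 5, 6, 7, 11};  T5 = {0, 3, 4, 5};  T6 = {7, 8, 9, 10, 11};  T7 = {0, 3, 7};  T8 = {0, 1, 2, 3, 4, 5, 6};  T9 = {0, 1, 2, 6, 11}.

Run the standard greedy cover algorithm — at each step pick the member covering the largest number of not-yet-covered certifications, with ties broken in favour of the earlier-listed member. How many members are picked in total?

Greedy: pick T1 (covers 8 new) → pick T2 (covers 2 new) → pick T3 (covers 1 new) → pick T4 (covers 1 new). Total picks: 4.
(The true minimum cover uses only 2 members, so greedy is not optimal here.)

4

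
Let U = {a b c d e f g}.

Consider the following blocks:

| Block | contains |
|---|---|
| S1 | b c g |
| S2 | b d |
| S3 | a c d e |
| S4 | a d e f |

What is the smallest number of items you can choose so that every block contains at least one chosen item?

2

The 2 items {b, d} hit every block.
The blocks S1, S4 are pairwise disjoint, so any hitting set needs a separate item for each — at least 2. Hence 2 is optimal.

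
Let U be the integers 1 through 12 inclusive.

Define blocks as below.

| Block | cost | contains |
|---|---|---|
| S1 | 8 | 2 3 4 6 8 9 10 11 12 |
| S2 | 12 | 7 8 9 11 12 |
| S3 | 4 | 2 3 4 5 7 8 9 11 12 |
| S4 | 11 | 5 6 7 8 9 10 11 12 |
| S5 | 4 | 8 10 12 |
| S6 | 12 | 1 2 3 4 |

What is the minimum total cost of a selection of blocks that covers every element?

S4, S6 together cover every element (S4 ∪ S6 = {1, 2, 3, 4, 5, 6, 7, 8, 9, 10, 11, 12}); total cost 11 + 12 = 23.
The greedy pick S3, S1, S6 costs 24; no covering selection beats 23.

23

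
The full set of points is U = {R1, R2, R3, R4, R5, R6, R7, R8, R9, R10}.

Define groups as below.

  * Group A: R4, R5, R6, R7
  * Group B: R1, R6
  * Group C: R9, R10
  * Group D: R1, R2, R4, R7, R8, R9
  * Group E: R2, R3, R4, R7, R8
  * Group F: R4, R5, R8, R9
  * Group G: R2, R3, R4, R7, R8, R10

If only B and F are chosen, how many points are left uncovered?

4

Union of B, F = {R1, R4, R5, R6, R8, R9}.
Not covered: R2, R3, R7, R10 — 4 points.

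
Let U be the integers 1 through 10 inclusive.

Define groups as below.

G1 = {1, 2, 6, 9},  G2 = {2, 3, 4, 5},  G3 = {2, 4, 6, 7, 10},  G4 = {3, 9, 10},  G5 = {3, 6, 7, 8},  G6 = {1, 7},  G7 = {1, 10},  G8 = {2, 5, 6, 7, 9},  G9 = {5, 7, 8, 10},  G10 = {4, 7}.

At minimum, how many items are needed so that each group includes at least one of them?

3

Take H = {1, 3, 7}. Each listed group contains at least one of these, so H is a hitting set of size 3.
No choice of 2 items meets every group, so 3 is the minimum.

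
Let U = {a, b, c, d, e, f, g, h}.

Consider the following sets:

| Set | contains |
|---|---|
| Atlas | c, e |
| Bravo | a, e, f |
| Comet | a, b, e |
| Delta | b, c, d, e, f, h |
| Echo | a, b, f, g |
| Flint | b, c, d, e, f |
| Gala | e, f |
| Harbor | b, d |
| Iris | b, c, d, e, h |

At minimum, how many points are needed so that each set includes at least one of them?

2

The 2 points {b, e} hit every set.
The sets Bravo, Harbor are pairwise disjoint, so any hitting set needs a separate point for each — at least 2. Hence 2 is optimal.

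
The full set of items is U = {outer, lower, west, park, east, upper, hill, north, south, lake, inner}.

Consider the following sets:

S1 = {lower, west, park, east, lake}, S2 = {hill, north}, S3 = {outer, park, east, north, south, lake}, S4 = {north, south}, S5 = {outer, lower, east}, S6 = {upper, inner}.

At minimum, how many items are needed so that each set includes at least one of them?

H = {east, upper, north} meets every set (each contains at least one member of H), and |H| = 3.
The sets S2, S5, S6 are pairwise disjoint, so any hitting set needs a separate item for each — at least 3. Hence 3 is optimal.

3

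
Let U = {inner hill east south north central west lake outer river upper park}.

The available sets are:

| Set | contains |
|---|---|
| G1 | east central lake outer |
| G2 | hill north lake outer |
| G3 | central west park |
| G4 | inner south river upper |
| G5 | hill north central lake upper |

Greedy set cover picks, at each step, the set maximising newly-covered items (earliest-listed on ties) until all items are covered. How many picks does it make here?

4

Greedy: pick G5 (covers 5 new) → pick G4 (covers 3 new) → pick G1 (covers 2 new) → pick G3 (covers 2 new). Total picks: 4.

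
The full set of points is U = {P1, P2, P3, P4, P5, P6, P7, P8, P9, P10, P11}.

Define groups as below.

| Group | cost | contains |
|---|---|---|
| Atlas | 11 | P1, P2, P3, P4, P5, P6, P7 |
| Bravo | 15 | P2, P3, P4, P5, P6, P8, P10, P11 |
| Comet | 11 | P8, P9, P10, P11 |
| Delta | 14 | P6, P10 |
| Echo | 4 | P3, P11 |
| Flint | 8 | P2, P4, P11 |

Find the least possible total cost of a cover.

22

Atlas, Comet together cover every point (Atlas ∪ Comet = {P1, P2, P3, P4, P5, P6, P7, P8, P9, P10, P11}); total cost 11 + 11 = 22.
No covering selection has total cost below 22.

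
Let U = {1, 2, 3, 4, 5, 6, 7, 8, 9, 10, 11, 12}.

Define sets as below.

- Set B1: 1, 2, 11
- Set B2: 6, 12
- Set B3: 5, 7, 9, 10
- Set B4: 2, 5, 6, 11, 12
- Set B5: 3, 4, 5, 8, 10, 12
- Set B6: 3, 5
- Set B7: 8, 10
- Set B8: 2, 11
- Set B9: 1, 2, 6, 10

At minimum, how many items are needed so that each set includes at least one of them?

4

The 4 items {2, 5, 6, 8} hit every set.
The sets B1, B2, B6, B7 are pairwise disjoint, so any hitting set needs a separate item for each — at least 4. Hence 4 is optimal.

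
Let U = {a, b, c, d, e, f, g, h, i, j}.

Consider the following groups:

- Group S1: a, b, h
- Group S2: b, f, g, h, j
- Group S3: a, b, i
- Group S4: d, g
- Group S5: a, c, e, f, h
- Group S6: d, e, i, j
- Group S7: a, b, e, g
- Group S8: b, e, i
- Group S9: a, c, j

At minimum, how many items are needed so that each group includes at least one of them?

The 3 items {a, e, g} hit every group.
The groups S4, S8, S9 are pairwise disjoint, so any hitting set needs a separate item for each — at least 3. Hence 3 is optimal.

3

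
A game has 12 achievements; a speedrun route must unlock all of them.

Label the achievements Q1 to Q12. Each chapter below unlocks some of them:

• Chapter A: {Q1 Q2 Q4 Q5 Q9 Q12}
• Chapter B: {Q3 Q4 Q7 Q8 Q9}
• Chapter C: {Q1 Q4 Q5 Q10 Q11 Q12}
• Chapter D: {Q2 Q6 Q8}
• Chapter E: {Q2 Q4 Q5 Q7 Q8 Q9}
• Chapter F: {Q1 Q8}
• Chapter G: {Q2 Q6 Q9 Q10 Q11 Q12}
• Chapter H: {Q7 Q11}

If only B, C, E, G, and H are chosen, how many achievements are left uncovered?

Union of B, C, E, G, H = {Q1, Q2, Q3, Q4, Q5, Q6, Q7, Q8, Q9, Q10, Q11, Q12} — that's every achievement, so 0 are uncovered.

0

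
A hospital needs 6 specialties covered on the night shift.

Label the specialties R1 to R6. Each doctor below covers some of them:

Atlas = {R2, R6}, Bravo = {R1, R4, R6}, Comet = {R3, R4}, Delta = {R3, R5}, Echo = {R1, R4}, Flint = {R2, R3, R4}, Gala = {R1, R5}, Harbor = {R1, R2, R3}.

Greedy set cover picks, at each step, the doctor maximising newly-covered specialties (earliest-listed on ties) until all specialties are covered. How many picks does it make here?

3

Greedy: pick Bravo (covers 3 new) → pick Delta (covers 2 new) → pick Atlas (covers 1 new). Total picks: 3.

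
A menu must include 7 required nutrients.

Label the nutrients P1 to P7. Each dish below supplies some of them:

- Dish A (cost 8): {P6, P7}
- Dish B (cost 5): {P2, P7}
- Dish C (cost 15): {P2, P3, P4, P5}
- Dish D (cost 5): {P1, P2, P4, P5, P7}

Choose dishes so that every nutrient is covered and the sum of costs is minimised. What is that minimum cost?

28

A, C, D together cover every nutrient (A ∪ C ∪ D = {P1, P2, P3, P4, P5, P6, P7}); total cost 8 + 15 + 5 = 28.
No covering selection has total cost below 28.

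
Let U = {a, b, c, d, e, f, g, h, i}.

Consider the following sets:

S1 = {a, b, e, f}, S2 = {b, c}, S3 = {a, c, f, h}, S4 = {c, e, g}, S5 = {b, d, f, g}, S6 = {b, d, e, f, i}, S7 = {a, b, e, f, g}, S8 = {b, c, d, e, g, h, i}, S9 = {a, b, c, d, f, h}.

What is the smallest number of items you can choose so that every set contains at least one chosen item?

The 2 items {b, c} hit every set.
No single item lies in every set, so at least 2 are needed and 2 is optimal.

2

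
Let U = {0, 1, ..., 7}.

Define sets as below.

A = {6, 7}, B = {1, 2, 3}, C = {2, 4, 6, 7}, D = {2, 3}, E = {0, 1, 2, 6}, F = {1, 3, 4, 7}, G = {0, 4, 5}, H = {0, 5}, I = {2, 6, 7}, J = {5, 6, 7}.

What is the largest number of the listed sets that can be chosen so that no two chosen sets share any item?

3

A, D, H are pairwise disjoint (A={6,7}; D={2,3}; H={0,5}).
Every remaining set overlaps one of these, and no 4 of the listed sets are pairwise disjoint, so 3 is the maximum.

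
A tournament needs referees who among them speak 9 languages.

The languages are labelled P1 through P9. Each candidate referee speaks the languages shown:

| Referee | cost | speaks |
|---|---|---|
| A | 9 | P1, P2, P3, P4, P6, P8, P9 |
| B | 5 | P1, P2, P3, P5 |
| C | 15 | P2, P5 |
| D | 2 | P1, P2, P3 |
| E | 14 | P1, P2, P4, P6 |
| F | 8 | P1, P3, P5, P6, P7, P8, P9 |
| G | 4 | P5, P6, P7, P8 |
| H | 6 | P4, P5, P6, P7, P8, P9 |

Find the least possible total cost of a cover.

8

D, H together cover every language (D ∪ H = {P1, P2, P3, P4, P5, P6, P7, P8, P9}); total cost 2 + 6 = 8.
The greedy pick D, G, H costs 12; no covering selection beats 8.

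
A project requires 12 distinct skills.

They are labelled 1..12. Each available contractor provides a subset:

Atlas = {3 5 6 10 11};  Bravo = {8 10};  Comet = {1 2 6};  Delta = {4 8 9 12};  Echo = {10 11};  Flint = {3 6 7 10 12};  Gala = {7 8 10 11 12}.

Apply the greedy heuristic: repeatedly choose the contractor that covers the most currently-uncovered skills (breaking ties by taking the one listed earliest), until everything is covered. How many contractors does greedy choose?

Greedy: pick Atlas (covers 5 new) → pick Delta (covers 4 new) → pick Comet (covers 2 new) → pick Flint (covers 1 new). Total picks: 4.

4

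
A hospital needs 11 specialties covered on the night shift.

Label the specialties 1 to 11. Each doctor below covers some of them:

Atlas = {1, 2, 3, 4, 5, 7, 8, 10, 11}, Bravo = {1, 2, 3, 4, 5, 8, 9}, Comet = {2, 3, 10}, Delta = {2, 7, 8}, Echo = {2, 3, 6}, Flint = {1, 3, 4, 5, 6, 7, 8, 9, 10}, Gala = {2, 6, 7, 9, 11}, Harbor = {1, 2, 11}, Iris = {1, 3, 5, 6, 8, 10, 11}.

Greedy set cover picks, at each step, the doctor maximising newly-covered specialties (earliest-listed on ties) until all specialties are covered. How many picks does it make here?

Greedy: pick Atlas (covers 9 new) → pick Flint (covers 2 new). Total picks: 2.

2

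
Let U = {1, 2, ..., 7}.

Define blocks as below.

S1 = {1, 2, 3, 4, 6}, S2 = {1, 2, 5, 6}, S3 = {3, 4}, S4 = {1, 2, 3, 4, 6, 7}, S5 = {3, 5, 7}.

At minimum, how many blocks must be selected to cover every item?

2

S1 and S5 together: S1 ∪ S5 = {1, 2, 3, 4, 5, 6, 7} — every item is covered.
No single block has all 7 items (the largest, S4, has 6), so 2 is optimal.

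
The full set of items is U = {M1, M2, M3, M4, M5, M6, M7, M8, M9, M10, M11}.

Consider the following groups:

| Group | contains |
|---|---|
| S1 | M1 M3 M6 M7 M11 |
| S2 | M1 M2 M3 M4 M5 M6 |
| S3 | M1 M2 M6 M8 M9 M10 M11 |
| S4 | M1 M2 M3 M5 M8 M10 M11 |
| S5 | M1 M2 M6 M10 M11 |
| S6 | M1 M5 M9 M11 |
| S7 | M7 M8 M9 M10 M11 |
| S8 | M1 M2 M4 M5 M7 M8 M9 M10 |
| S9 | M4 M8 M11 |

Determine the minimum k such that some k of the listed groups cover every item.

S2 and S7 cover everything between them: the union {M1, M2, M3, M4, M5, M6, M7, M8, M9, M10, M11} is all of U.
No single group has all 11 items (the largest, S8, has 8), so 2 is optimal.

2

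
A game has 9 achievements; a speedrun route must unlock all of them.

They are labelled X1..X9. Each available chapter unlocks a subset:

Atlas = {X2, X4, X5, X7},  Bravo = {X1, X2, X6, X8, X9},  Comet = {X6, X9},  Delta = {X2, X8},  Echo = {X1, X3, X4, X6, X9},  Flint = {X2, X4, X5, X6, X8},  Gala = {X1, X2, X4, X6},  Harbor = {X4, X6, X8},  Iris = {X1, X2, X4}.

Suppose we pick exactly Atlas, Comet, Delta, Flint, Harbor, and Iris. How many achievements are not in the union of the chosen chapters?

1

Union of Atlas, Comet, Delta, Flint, Harbor, Iris = {X1, X2, X4, X5, X6, X7, X8, X9}.
Not covered: X3 — 1 achievement.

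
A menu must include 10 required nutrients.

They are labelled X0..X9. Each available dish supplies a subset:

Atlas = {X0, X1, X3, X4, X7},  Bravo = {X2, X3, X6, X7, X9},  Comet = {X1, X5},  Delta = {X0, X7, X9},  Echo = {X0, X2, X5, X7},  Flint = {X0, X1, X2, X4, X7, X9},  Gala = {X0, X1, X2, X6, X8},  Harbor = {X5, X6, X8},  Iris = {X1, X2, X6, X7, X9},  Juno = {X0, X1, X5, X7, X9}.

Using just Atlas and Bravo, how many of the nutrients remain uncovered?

2

Union of Atlas, Bravo = {X0, X1, X2, X3, X4, X6, X7, X9}.
Not covered: X5, X8 — 2 nutrients.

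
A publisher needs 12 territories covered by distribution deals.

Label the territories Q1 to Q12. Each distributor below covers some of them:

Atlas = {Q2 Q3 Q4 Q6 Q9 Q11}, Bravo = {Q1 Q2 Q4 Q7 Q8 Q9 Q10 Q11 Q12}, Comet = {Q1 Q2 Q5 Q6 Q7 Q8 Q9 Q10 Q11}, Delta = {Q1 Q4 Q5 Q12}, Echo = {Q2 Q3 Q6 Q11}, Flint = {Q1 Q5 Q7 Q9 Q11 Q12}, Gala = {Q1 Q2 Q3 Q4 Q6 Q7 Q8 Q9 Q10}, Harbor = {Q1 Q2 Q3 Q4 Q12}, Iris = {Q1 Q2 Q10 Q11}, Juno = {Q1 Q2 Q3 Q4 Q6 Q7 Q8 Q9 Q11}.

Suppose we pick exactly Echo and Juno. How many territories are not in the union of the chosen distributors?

3

Union of Echo, Juno = {Q1, Q2, Q3, Q4, Q6, Q7, Q8, Q9, Q11}.
Not covered: Q5, Q10, Q12 — 3 territories.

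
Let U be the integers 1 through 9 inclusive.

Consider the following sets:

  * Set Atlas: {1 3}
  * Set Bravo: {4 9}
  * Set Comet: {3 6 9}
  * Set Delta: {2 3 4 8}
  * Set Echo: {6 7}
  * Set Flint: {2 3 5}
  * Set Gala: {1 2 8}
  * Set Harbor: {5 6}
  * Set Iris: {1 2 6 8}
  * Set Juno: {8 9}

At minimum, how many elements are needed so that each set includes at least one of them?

4

The 4 elements {2, 3, 6, 9} hit every set.
No choice of 3 elements meets every set, so 4 is the minimum.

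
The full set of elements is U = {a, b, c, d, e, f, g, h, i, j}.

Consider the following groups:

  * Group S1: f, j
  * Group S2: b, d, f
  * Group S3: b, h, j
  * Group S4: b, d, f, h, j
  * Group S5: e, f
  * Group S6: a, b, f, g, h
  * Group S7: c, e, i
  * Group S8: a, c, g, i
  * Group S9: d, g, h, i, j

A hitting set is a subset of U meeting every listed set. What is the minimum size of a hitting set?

T = {f, h, i} meets every group (each contains at least one member of T), and |T| = 3.
The groups S3, S5, S8 are pairwise disjoint, so any hitting set needs a separate element for each — at least 3. Hence 3 is optimal.

3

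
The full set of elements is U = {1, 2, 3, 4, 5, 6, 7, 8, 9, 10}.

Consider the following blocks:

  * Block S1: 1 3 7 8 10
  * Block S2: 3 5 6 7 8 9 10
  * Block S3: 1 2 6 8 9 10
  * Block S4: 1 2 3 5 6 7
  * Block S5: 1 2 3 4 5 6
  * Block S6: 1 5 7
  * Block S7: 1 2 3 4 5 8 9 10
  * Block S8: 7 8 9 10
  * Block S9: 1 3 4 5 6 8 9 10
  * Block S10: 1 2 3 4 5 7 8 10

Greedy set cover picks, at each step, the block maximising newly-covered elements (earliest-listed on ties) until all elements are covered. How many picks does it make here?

2

Greedy: pick S7 (covers 8 new) → pick S2 (covers 2 new). Total picks: 2.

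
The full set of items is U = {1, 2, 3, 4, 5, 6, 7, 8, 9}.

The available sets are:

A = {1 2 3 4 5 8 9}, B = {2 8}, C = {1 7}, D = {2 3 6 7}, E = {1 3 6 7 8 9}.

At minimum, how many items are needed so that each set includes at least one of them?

H = {7, 8} meets every set (each contains at least one member of H), and |H| = 2.
The sets B, C are pairwise disjoint, so any hitting set needs a separate item for each — at least 2. Hence 2 is optimal.

2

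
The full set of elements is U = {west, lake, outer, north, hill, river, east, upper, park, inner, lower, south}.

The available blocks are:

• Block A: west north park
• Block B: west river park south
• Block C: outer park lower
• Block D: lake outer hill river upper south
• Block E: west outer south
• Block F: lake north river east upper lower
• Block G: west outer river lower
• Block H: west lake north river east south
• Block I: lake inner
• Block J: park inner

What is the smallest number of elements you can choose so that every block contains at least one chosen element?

T = {lake, outer, park} meets every block (each contains at least one member of T), and |T| = 3.
The blocks E, F, J are pairwise disjoint, so any hitting set needs a separate element for each — at least 3. Hence 3 is optimal.

3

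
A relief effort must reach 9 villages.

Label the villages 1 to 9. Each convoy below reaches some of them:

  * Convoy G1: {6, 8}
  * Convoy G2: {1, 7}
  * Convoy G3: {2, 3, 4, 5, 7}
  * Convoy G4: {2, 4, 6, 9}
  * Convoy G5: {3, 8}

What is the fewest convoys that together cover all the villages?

4

Take {G2, G3, G4, G5}. Their union is {1, 2, 3, 4, 5, 6, 7, 8, 9}, which is all 9 villages.
No 3 of the 5 convoys cover everything (all 10 combinations miss at least one village), so 4 is optimal.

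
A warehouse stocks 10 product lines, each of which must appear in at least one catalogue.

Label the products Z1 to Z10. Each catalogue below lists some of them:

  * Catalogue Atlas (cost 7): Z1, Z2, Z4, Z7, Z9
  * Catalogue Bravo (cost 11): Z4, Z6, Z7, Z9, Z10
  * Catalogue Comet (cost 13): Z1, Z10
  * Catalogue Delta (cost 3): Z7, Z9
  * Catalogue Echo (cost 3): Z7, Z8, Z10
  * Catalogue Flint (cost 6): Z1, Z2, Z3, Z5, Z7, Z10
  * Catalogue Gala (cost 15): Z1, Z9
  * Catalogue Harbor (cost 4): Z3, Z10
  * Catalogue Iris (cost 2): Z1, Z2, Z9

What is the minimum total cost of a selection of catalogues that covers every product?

20

Bravo, Echo, Flint together cover every product (Bravo ∪ Echo ∪ Flint = {Z1, Z2, Z3, Z4, Z5, Z6, Z7, Z8, Z9, Z10}); total cost 11 + 3 + 6 = 20.
The greedy pick Iris, Echo, Flint, Bravo costs 22; no covering selection beats 20.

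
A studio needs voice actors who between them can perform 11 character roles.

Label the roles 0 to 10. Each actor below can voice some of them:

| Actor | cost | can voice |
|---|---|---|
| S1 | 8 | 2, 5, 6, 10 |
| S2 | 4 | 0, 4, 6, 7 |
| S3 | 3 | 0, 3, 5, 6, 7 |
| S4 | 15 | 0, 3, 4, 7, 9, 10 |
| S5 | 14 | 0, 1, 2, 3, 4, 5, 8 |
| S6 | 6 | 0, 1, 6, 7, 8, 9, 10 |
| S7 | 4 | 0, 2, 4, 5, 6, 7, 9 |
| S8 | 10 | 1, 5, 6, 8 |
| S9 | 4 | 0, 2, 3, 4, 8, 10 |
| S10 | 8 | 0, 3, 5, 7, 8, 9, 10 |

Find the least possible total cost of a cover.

13

S3, S6, S9 together cover every role (S3 ∪ S6 ∪ S9 = {0, 1, 2, 3, 4, 5, 6, 7, 8, 9, 10}); total cost 3 + 6 + 4 = 13.
The greedy pick S7, S9, S6 costs 14; no covering selection beats 13.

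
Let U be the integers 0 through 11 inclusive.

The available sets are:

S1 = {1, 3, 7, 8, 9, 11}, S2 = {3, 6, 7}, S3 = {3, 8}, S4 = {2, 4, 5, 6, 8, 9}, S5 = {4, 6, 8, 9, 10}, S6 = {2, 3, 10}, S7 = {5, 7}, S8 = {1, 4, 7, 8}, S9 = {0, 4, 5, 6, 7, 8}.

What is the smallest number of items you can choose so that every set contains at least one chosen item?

H = {2, 7, 8} meets every set (each contains at least one member of H), and |H| = 3.
No choice of 2 items meets every set, so 3 is the minimum.

3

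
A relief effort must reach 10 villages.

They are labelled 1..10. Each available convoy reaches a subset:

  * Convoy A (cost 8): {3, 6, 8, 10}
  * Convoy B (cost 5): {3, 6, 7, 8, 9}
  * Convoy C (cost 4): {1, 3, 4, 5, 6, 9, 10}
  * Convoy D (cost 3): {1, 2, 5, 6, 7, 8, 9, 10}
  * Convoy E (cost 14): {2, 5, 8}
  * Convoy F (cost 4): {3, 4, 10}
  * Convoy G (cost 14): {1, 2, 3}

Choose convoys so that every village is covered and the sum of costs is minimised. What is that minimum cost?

7

D, F together cover every village (D ∪ F = {1, 2, 3, 4, 5, 6, 7, 8, 9, 10}); total cost 3 + 4 = 7.
No covering selection has total cost below 7.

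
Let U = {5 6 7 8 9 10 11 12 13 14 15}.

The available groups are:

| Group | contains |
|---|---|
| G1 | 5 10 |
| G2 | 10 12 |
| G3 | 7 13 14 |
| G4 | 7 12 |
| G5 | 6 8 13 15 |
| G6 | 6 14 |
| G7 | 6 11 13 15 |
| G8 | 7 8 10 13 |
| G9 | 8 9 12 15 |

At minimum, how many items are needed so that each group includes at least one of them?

H = {5, 6, 7, 12} meets every group (each contains at least one member of H), and |H| = 4.
No choice of 3 items meets every group, so 4 is the minimum.

4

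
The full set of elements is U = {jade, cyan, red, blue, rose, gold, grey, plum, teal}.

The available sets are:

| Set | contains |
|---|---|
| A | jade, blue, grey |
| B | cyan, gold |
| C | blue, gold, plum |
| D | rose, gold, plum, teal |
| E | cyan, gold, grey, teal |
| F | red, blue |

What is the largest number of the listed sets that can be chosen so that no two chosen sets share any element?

A, D are pairwise disjoint (A={jade,blue,grey}; D={rose,gold,plum,teal}).
Every remaining set overlaps one of these, and no 3 of the listed sets are pairwise disjoint, so 2 is the maximum.

2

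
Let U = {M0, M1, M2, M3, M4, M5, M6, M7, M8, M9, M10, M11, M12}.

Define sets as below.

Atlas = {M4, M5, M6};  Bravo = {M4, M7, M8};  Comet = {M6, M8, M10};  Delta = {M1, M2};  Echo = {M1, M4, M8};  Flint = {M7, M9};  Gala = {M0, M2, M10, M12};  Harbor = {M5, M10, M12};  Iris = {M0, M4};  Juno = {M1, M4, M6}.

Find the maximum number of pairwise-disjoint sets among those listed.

4

Comet, Delta, Flint, Iris are pairwise disjoint (Comet={M6,M8,M10}; Delta={M1,M2}; Flint={M7,M9}; Iris={M0,M4}).
Every remaining set overlaps one of these, and no 5 of the listed sets are pairwise disjoint, so 4 is the maximum.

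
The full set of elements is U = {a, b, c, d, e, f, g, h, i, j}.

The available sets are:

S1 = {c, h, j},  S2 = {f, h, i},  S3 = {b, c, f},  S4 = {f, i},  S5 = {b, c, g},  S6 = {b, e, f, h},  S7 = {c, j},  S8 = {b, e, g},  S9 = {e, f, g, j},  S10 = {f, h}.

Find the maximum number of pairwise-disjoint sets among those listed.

S1, S4, S8 are pairwise disjoint (S1={c,h,j}; S4={f,i}; S8={b,e,g}).
Every remaining set overlaps one of these, and no 4 of the listed sets are pairwise disjoint, so 3 is the maximum.

3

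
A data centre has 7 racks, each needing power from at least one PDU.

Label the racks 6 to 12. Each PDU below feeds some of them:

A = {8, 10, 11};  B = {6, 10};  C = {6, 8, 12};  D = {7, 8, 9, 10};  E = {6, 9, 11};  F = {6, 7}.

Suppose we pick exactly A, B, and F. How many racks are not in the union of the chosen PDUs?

Union of A, B, F = {6, 7, 8, 10, 11}.
Not covered: 9, 12 — 2 racks.

2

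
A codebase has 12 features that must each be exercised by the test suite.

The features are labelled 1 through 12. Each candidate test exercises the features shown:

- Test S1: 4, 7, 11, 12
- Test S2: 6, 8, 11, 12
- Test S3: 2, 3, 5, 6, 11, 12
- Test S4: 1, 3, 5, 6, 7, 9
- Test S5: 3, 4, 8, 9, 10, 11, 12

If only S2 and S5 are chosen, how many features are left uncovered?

4

Union of S2, S5 = {3, 4, 6, 8, 9, 10, 11, 12}.
Not covered: 1, 2, 5, 7 — 4 features.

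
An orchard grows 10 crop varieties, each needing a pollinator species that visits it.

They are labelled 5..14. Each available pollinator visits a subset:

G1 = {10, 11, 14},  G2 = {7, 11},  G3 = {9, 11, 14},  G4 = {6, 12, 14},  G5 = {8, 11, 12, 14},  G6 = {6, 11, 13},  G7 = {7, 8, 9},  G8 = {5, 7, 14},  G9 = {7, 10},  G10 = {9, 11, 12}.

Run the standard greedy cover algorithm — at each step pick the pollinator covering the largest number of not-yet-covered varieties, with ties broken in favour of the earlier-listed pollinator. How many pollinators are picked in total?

5

Greedy: pick G5 (covers 4 new) → pick G6 (covers 2 new) → pick G7 (covers 2 new) → pick G1 (covers 1 new) → pick G8 (covers 1 new). Total picks: 5.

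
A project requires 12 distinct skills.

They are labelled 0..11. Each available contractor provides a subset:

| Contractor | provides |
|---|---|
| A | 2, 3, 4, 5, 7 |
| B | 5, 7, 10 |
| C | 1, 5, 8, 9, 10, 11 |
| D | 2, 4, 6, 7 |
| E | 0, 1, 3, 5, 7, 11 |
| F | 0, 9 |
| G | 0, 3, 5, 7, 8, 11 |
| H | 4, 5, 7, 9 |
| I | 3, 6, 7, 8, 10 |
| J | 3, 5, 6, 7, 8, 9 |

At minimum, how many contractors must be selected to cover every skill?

Take {C, D, E}. Their union is {0, 1, 2, 3, 4, 5, 6, 7, 8, 9, 10, 11}, which is all 12 skills.
No 2 of the 10 contractors cover everything (all 45 combinations miss at least one skill), so 3 is optimal.

3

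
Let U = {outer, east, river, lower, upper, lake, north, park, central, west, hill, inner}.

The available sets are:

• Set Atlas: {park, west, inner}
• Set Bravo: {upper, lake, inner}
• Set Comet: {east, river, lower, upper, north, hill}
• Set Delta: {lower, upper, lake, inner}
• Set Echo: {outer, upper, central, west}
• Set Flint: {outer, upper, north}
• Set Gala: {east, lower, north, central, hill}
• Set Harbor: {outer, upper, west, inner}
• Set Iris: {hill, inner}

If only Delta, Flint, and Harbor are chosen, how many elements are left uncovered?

Union of Delta, Flint, Harbor = {outer, lower, upper, lake, north, west, inner}.
Not covered: east, river, park, central, hill — 5 elements.

5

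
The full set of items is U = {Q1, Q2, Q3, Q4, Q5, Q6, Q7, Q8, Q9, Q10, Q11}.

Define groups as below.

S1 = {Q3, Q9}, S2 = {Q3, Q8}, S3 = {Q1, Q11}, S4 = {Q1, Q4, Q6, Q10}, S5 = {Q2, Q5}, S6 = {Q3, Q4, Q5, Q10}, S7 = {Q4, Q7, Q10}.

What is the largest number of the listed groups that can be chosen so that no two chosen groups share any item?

4

S1, S3, S5, S7 are pairwise disjoint (S1={Q3,Q9}; S3={Q1,Q11}; S5={Q2,Q5}; S7={Q4,Q7,Q10}).
Every remaining group overlaps one of these, and no 5 of the listed groups are pairwise disjoint, so 4 is the maximum.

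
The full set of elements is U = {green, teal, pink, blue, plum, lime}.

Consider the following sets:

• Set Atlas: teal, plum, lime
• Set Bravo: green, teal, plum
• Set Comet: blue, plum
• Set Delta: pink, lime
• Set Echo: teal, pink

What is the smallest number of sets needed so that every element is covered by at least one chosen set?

Take {Bravo, Comet, Delta}. Their union is {green, teal, pink, blue, plum, lime}, which is all 6 elements.
Only Bravo contains green, so Bravo is forced; the remaining 3 elements need at least 2 more sets (each remaining set adds at most 2) — so at least 3 sets are needed, and 3 is optimal.

3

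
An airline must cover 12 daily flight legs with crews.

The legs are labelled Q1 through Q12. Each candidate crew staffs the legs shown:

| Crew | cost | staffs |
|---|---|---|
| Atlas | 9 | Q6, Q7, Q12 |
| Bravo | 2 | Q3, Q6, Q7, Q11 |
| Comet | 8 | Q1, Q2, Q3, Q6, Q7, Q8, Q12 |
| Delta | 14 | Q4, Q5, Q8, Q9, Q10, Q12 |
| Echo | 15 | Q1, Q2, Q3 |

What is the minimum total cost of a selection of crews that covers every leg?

24

Bravo, Comet, Delta together cover every leg (Bravo ∪ Comet ∪ Delta = {Q1, Q2, Q3, Q4, Q5, Q6, Q7, Q8, Q9, Q10, Q11, Q12}); total cost 2 + 8 + 14 = 24.
No covering selection has total cost below 24.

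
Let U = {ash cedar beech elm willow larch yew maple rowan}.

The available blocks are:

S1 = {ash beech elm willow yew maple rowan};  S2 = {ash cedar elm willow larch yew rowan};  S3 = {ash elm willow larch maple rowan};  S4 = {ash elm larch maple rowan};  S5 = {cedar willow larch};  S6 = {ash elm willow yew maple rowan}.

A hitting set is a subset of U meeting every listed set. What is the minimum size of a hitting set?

The 2 points {willow, rowan} hit every block.
No single point lies in every block, so at least 2 are needed and 2 is optimal.

2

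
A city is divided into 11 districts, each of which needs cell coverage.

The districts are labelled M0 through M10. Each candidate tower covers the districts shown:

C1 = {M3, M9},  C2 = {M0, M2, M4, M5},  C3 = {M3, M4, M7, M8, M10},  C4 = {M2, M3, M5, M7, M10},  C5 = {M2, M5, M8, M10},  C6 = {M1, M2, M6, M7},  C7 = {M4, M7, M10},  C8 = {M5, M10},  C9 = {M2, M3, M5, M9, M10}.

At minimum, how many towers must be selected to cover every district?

Take {C1, C2, C5, C6}. Their union is {M0, M1, M2, M3, M4, M5, M6, M7, M8, M9, M10}, which is all 11 districts.
No 3 of the 9 towers cover everything (all 84 combinations miss at least one district), so 4 is optimal.

4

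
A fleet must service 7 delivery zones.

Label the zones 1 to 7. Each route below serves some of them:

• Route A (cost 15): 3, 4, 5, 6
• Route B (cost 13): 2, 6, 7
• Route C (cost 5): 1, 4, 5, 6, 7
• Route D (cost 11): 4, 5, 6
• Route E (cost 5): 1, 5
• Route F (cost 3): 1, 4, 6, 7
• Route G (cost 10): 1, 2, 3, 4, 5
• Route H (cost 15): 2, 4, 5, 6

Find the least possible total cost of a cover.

13

F, G together cover every zone (F ∪ G = {1, 2, 3, 4, 5, 6, 7}); total cost 3 + 10 = 13.
No covering selection has total cost below 13.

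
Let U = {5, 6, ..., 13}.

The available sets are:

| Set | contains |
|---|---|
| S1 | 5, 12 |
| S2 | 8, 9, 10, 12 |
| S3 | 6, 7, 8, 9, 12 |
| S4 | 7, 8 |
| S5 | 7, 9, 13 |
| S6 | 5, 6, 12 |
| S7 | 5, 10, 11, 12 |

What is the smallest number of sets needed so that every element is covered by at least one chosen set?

S3, S5, and S7 cover everything between them: the union {5, 6, 7, 8, 9, 10, 11, 12, 13} is all of U.
Only S7 contains 11, so S7 is forced; the remaining 5 elements need at least 2 more sets (each remaining set adds at most 4) — so at least 3 sets are needed, and 3 is optimal.

3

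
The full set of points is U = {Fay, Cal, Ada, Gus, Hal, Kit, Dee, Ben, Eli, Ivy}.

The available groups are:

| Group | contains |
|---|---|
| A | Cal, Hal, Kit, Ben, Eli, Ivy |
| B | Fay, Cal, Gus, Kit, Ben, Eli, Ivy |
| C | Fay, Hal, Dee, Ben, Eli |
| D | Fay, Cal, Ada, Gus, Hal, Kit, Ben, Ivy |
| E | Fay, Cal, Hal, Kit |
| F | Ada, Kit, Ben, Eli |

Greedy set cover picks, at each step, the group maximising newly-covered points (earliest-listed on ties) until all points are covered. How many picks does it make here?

2

Greedy: pick D (covers 8 new) → pick C (covers 2 new). Total picks: 2.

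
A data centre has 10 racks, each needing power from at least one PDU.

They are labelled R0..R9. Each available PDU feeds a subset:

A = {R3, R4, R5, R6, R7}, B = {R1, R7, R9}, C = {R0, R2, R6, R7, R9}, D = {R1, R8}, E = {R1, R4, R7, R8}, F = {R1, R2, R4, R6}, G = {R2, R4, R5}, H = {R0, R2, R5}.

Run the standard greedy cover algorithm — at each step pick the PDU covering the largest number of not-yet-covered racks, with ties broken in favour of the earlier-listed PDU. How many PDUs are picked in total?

Greedy: pick A (covers 5 new) → pick C (covers 3 new) → pick D (covers 2 new). Total picks: 3.

3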